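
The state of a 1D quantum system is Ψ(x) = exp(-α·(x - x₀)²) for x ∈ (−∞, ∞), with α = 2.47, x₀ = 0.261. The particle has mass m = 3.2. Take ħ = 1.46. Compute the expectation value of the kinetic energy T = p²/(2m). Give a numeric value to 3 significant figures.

T = −(ħ²/2m) d²/dx², so ⟨T⟩ = −(ħ²/2m) ∫ Ψ*·Ψ'' dx / ∫|Ψ|² dx; with m = 3.2.
Gaussian moments (u = x − x₀): ∫u^(2j)·e^(−2αu²) du = (2j−1)!!/(4α)^j · √(π/(2α)), odd powers integrate to 0; here √(π/(2α)) = 0.79746. Derivatives: d/dx e^(−αu²) = −2αu·e^(−αu²), d²/dx² e^(−αu²) = (4α²u² − 2α)·e^(−αu²).
State is unnormalized: ∫|Ψ|² dx = 0.79746, and ∫Ψ*·(−ħ²/2m · Ψ'') dx = 0.65605, so ⟨T⟩ = 0.65605 / 0.79746.
⟨T⟩ = 0.82266.

0.823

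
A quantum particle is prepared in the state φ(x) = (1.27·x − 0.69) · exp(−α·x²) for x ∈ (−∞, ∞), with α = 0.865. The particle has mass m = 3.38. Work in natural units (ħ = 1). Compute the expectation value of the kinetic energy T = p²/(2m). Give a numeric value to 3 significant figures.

T = −(ħ²/2m) d²/dx², so ⟨T⟩ = −(ħ²/2m) ∫ φ*·φ'' dx / ∫|φ|² dx; with m = 3.38.
Expand each integrand as polynomial × e^(−2αx²) and use ∫x^(2j)·e^(−2αx²) dx = (2j−1)!!/(4α)^j · √(π/(2α)), odd powers → 0; here √(π/(2α)) = 1.3476. Differentiate with the product rule, d/dx e^(−αx²) = −2αx·e^(−αx²).
State is unnormalized: ∫|φ|² dx = 1.2698, and ∫φ*·(−ħ²/2m · φ'') dx = 0.32324, so ⟨T⟩ = 0.32324 / 1.2698.
⟨T⟩ = 0.25457.

0.255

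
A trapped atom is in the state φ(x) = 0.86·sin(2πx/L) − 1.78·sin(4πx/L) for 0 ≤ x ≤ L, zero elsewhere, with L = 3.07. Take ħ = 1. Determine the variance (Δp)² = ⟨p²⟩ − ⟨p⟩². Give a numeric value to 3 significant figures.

Compute ⟨p⟩ and ⟨p²⟩ separately; (Δp)² = ⟨p²⟩ − ⟨p⟩².
d²/dx² sin(jπx/L) = −(jπ/L)²·sin(jπx/L); on 0 ≤ x ≤ L, ∫sin²(jπx/L) dx = L/2 and ∫sin(jπx/L)·sin(lπx/L) dx = 0 for j ≠ l, so only diagonal terms survive in ∫|φ|² and ∫φ·φ″; ∫φ·φ′ dx = [φ²/2] between the walls = 0.
Normalization: ∫|φ|² dx = 5.9988.
⟨p⟩ = 0.0000 and ⟨p²⟩ = 14.377.
(Δp)² = 14.377 − (0.0000)² = 14.377.

14.4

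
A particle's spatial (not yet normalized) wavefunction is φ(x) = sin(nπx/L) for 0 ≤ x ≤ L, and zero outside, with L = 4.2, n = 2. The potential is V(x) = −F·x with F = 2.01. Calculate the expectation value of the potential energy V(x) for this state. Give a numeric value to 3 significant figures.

⟨V⟩ = ∫ V(x)·|φ|² dx / ∫|φ|² dx.
With sin²θ = (1 − cos2θ)/2 on 0 ≤ x ≤ L: ∫sin²(nπx/L) dx = L/2, ∫x·sin²(nπx/L) dx = L²/4, ∫x²·sin²(nπx/L) dx = L³·(1/6 − 1/(4n²π²)); higher powers xᵏ the same way, integrating xᵏ·cos(2nπx/L) by parts.
State is unnormalized: ∫|φ|² dx = 2.1000, and ∫φ*·V(x)·φ dx = -8.8641, so ⟨V⟩ = -8.8641 / 2.1000.
⟨V⟩ = -4.2210.

-4.22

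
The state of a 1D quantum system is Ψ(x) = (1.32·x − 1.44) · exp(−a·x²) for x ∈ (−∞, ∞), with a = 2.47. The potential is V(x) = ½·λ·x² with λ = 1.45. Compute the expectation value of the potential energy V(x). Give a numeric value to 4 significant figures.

0.08488

⟨V⟩ = ∫ V(x)·|Ψ|² dx / ∫|Ψ|² dx.
Expand each integrand as polynomial × e^(−2ax²) and use ∫x^(2j)·e^(−2ax²) dx = (2j−1)!!/(4a)^j · √(π/(2a)), odd powers → 0; here √(π/(2a)) = 0.79746.
State is unnormalized: ∫|Ψ|² dx = 1.7943, and ∫Ψ*·V(x)·Ψ dx = 0.15230, so ⟨V⟩ = 0.15230 / 1.7943.
⟨V⟩ = 0.084884.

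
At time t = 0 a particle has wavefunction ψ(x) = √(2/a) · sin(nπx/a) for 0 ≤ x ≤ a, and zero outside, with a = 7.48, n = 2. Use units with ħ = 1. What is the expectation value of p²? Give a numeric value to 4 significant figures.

p² ψ = −ħ² d²ψ/dx²; ⟨p²⟩ = −ħ² ∫ ψ*·ψ'' dx.
d/dx sin(nπx/a) = (nπ/a)·cos(nπx/a) and d²/dx² sin(nπx/a) = −(nπ/a)²·sin(nπx/a); on 0 ≤ x ≤ a, ∫sin²(nπx/a) dx = a/2 and ∫sin(nπx/a)·cos(nπx/a) dx = 0.
⟨p²⟩ = 0.70560.

0.7056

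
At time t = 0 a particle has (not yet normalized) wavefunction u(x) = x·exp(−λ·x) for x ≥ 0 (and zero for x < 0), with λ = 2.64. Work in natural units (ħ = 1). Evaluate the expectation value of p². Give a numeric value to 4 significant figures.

6.970

p² u = −ħ² d²u/dx²; ⟨p²⟩ = −ħ² ∫ u*·u'' dx / ∫|u|² dx.
Differentiate x·exp(−λ·x) with the product rule; every integrand then reduces to terms xʲ·e^(−2λx) on [0, ∞), with ∫₀^∞ xʲ·e^(−2λx) dx = j!/(2λ)^(j+1).
State is unnormalized: ∫|u|² dx = 0.013587, and ∫u*·(−ħ² u'') dx = 0.094697, so ⟨p²⟩ = 0.094697 / 0.013587.
⟨p²⟩ = 6.9696.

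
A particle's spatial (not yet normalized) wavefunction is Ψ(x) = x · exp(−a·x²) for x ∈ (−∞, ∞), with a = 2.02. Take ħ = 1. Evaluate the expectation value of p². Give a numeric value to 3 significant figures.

p² Ψ = −ħ² d²Ψ/dx²; ⟨p²⟩ = −ħ² ∫ Ψ*·Ψ'' dx / ∫|Ψ|² dx.
Expand each integrand as polynomial × e^(−2ax²) and use ∫x^(2j)·e^(−2ax²) dx = (2j−1)!!/(4a)^j · √(π/(2a)), odd powers → 0; here √(π/(2a)) = 0.88183. Differentiate with the product rule, d/dx e^(−ax²) = −2ax·e^(−ax²).
State is unnormalized: ∫|Ψ|² dx = 0.10914, and ∫Ψ*·(−ħ² Ψ'') dx = 0.66137, so ⟨p²⟩ = 0.66137 / 0.10914.
⟨p²⟩ = 6.0600.

6.06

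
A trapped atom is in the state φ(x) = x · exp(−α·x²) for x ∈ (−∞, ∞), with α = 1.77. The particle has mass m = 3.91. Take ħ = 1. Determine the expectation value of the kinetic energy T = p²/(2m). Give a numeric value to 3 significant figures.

0.679

T = −(ħ²/2m) d²/dx², so ⟨T⟩ = −(ħ²/2m) ∫ φ*·φ'' dx / ∫|φ|² dx; with m = 3.91.
Expand each integrand as polynomial × e^(−2αx²) and use ∫x^(2j)·e^(−2αx²) dx = (2j−1)!!/(4α)^j · √(π/(2α)), odd powers → 0; here √(π/(2α)) = 0.94205. Differentiate with the product rule, d/dx e^(−αx²) = −2αx·e^(−αx²).
State is unnormalized: ∫|φ|² dx = 0.13306, and ∫φ*·(−ħ²/2m · φ'') dx = 0.090350, so ⟨T⟩ = 0.090350 / 0.13306.
⟨T⟩ = 0.67903.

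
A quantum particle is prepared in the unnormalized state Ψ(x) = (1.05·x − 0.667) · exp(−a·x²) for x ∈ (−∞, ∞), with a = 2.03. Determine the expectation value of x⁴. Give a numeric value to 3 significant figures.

⟨x⁴⟩ = ∫ x⁴·|Ψ|² dx / ∫|Ψ|² dx (integrals over the domain).
Expand each integrand as polynomial × e^(−2ax²) and use ∫x^(2j)·e^(−2ax²) dx = (2j−1)!!/(4a)^j · √(π/(2a)), odd powers → 0; here √(π/(2a)) = 0.87965.
State is unnormalized: ∫|Ψ|² dx = 0.51078, and ∫Ψ*·x⁴·Ψ dx = 0.044978, so ⟨x⁴⟩ = 0.044978 / 0.51078.
⟨x⁴⟩ = 0.088056.

0.0881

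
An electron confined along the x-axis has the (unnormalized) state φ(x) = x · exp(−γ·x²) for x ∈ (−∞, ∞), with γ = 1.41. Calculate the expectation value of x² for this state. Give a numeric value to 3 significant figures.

0.532

⟨x²⟩ = ∫ x²·|φ|² dx / ∫|φ|² dx (integrals over the domain).
Expand each integrand as polynomial × e^(−2γx²) and use ∫x^(2j)·e^(−2γx²) dx = (2j−1)!!/(4γ)^j · √(π/(2γ)), odd powers → 0; here √(π/(2γ)) = 1.0555.
State is unnormalized: ∫|φ|² dx = 0.18714, and ∫φ*·x²·φ dx = 0.099544, so ⟨x²⟩ = 0.099544 / 0.18714.
⟨x²⟩ = 0.53191.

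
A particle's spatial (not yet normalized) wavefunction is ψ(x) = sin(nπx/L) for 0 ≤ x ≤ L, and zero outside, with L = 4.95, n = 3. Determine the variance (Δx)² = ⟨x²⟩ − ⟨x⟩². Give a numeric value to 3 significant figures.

1.90

Compute ⟨x⟩ and ⟨x²⟩ separately, then (Δx)² = ⟨x²⟩ − ⟨x⟩².
With sin²θ = (1 − cos2θ)/2 on 0 ≤ x ≤ L: ∫sin²(nπx/L) dx = L/2, ∫x·sin²(nπx/L) dx = L²/4, ∫x²·sin²(nπx/L) dx = L³·(1/6 − 1/(4n²π²)); higher powers xᵏ the same way, integrating xᵏ·cos(2nπx/L) by parts.
Normalization: ∫|ψ|² dx = 2.4750.
⟨x⟩ = 2.4750 and ⟨x²⟩ = 8.0296.
(Δx)² = 8.0296 − (2.4750)² = 1.9040.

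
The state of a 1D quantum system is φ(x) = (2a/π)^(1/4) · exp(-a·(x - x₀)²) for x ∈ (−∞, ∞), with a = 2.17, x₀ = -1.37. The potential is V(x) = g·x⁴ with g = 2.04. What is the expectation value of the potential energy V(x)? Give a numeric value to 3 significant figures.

9.91

⟨V⟩ = ∫ V(x)·|φ|² dx.
Gaussian moments (u = x − x₀): ∫u^(2j)·e^(−2au²) du = (2j−1)!!/(4a)^j · √(π/(2a)), odd powers integrate to 0; here √(π/(2a)) = 0.85081.
⟨V⟩ = 9.9143.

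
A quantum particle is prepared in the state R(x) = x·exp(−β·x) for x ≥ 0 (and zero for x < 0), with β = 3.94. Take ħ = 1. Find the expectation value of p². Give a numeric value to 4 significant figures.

p² R = −ħ² d²R/dx²; ⟨p²⟩ = −ħ² ∫ R*·R'' dx / ∫|R|² dx.
Differentiate x·exp(−β·x) with the product rule; every integrand then reduces to terms xʲ·e^(−2βx) on [0, ∞), with ∫₀^∞ xʲ·e^(−2βx) dx = j!/(2β)^(j+1).
State is unnormalized: ∫|R|² dx = 0.0040874, and ∫R*·(−ħ² R'') dx = 0.063452, so ⟨p²⟩ = 0.063452 / 0.0040874.
⟨p²⟩ = 15.524.

15.52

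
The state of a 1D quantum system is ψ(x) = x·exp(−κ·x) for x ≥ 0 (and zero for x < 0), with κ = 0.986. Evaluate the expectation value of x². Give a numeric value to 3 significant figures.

3.09

⟨x²⟩ = ∫ x²·|ψ|² dx / ∫|ψ|² dx (integrals over the domain).
Every integrand reduces to terms xʲ·e^(−2κx) on [0, ∞); use ∫₀^∞ xʲ·e^(−2κx) dx = j!/(2κ)^(j+1).
State is unnormalized: ∫|ψ|² dx = 0.26080, and ∫ψ*·x²·ψ dx = 0.80478, so ⟨x²⟩ = 0.80478 / 0.26080.
⟨x²⟩ = 3.0858.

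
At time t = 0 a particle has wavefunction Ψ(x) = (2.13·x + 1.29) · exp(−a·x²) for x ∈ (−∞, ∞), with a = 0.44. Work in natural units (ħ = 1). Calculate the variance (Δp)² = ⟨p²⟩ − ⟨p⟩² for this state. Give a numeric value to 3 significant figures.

Compute ⟨p⟩ and ⟨p²⟩ separately; (Δp)² = ⟨p²⟩ − ⟨p⟩².
Expand each integrand as polynomial × e^(−2ax²) and use ∫x^(2j)·e^(−2ax²) dx = (2j−1)!!/(4a)^j · √(π/(2a)), odd powers → 0; here √(π/(2a)) = 1.8894. Differentiate with the product rule, d/dx e^(−ax²) = −2ax·e^(−ax²).
Normalization: ∫|Ψ|² dx = 8.0148.
⟨p⟩ = 0.0000 and ⟨p²⟩ = 0.97477.
(Δp)² = 0.97477 − (0.0000)² = 0.97477.

0.975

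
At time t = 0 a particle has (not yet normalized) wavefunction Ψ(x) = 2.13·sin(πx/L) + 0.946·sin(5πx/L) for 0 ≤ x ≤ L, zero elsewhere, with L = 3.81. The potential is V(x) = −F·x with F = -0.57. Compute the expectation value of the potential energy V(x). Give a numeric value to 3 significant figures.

⟨V⟩ = ∫ V(x)·|Ψ|² dx / ∫|Ψ|² dx.
On 0 ≤ x ≤ L (j ≠ l): ∫sin²(jπx/L) dx = L/2, ∫sin(jπx/L)·sin(lπx/L) dx = 0; diagonal moments ∫x·sin²(jπx/L) dx = L²/4, ∫x²·sin²(jπx/L) dx = L³·(1/6 − 1/(4j²π²)); cross terms ∫x·sin(jπx/L)·sin(lπx/L) dx = 0 for j + l even and −4jlL²/(π²(j² − l²)²) for j + l odd, ∫x²·sin(jπx/L)·sin(lπx/L) dx = (−1)^(j+l)·4jlL³/(π²(j² − l²)²); higher powers the same way via product-to-sum and parts.
State is unnormalized: ∫|Ψ|² dx = 10.348, and ∫Ψ*·V(x)·Ψ dx = 11.236, so ⟨V⟩ = 11.236 / 10.348.
⟨V⟩ = 1.0859.

1.09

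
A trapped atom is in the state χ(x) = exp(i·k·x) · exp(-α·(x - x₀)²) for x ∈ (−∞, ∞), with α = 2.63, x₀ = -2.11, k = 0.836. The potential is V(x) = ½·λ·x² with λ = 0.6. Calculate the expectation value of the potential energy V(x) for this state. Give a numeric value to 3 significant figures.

1.36

⟨V⟩ = ∫ V(x)·|χ|² dx / ∫|χ|² dx.
Gaussian moments (u = x − x₀): ∫u^(2j)·e^(−2αu²) du = (2j−1)!!/(4α)^j · √(π/(2α)), odd powers integrate to 0; here √(π/(2α)) = 0.77283.
State is unnormalized: ∫|χ|² dx = 0.77283, and ∫χ*·V(x)·χ dx = 1.0542, so ⟨V⟩ = 1.0542 / 0.77283.
⟨V⟩ = 1.3641.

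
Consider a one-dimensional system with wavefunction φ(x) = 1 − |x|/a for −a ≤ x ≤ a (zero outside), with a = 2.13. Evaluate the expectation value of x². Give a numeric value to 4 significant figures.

⟨x²⟩ = ∫ x²·|φ|² dx / ∫|φ|² dx (integrals over the domain).
φ is even, so ∫ over [−a, a] = 2∫₀ᵃ with φ = 1 − x/a there: ∫₀ᵃ (1 − x/a)² dx = a/3, ∫₀ᵃ x²(1 − x/a)² dx = a³/30, ∫₀ᵃ x⁴(1 − x/a)² dx = a⁵/105.
State is unnormalized: ∫|φ|² dx = 1.4200, and ∫φ*·x²·φ dx = 0.64424, so ⟨x²⟩ = 0.64424 / 1.4200.
⟨x²⟩ = 0.45369.

0.4537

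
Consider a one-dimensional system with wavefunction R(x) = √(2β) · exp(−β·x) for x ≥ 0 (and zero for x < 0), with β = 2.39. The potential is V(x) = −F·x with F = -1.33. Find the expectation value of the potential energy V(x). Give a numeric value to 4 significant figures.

⟨V⟩ = ∫ V(x)·|R|² dx.
Every integrand reduces to terms xʲ·e^(−2βx) on [0, ∞); use ∫₀^∞ xʲ·e^(−2βx) dx = j!/(2β)^(j+1).
⟨V⟩ = 0.27824.

0.2782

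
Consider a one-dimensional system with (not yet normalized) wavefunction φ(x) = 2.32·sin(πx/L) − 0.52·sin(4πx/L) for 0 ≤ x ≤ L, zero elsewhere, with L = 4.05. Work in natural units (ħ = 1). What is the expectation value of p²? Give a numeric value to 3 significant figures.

1.03

p² φ = −ħ² d²φ/dx²; ⟨p²⟩ = −ħ² ∫ φ*·φ'' dx / ∫|φ|² dx.
d²/dx² sin(jπx/L) = −(jπ/L)²·sin(jπx/L); on 0 ≤ x ≤ L, ∫sin²(jπx/L) dx = L/2 and ∫sin(jπx/L)·sin(lπx/L) dx = 0 for j ≠ l, so only diagonal terms survive in ∫|φ|² and ∫φ·φ″; ∫φ·φ′ dx = [φ²/2] between the walls = 0.
State is unnormalized: ∫|φ|² dx = 11.447, and ∫φ*·(−ħ² φ'') dx = 11.830, so ⟨p²⟩ = 11.830 / 11.447.
⟨p²⟩ = 1.0335.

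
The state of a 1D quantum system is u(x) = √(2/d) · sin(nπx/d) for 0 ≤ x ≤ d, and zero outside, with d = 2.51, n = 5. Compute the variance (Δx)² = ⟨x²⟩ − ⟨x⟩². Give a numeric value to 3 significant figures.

Compute ⟨x⟩ and ⟨x²⟩ separately, then (Δx)² = ⟨x²⟩ − ⟨x⟩².
With sin²θ = (1 − cos2θ)/2 on 0 ≤ x ≤ d: ∫sin²(nπx/d) dx = d/2, ∫x·sin²(nπx/d) dx = d²/4, ∫x²·sin²(nπx/d) dx = d³·(1/6 − 1/(4n²π²)); higher powers xᵏ the same way, integrating xᵏ·cos(2nπx/d) by parts.
⟨x⟩ = 1.2550 and ⟨x²⟩ = 2.0873.
(Δx)² = 2.0873 − (1.2550)² = 0.51224.

0.512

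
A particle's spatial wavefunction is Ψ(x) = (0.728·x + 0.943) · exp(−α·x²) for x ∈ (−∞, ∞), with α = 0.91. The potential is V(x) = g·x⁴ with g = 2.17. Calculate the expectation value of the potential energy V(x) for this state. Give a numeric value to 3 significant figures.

⟨V⟩ = ∫ V(x)·|Ψ|² dx / ∫|Ψ|² dx.
Expand each integrand as polynomial × e^(−2αx²) and use ∫x^(2j)·e^(−2αx²) dx = (2j−1)!!/(4α)^j · √(π/(2α)), odd powers → 0; here √(π/(2α)) = 1.3138.
State is unnormalized: ∫|Ψ|² dx = 1.3596, and ∫Ψ*·V(x)·Ψ dx = 1.0440, so ⟨V⟩ = 1.0440 / 1.3596.
⟨V⟩ = 0.76785.

0.768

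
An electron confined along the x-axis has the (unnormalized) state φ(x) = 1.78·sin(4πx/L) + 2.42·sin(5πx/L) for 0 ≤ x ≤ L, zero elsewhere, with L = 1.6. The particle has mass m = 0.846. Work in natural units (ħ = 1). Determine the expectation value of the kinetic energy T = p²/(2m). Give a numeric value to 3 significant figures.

49.8

T = −(ħ²/2m) d²/dx², so ⟨T⟩ = −(ħ²/2m) ∫ φ*·φ'' dx / ∫|φ|² dx; with m = 0.846.
d²/dx² sin(jπx/L) = −(jπ/L)²·sin(jπx/L); on 0 ≤ x ≤ L, ∫sin²(jπx/L) dx = L/2 and ∫sin(jπx/L)·sin(lπx/L) dx = 0 for j ≠ l, so only diagonal terms survive in ∫|φ|² and ∫φ·φ″; ∫φ·φ′ dx = [φ²/2] between the walls = 0.
State is unnormalized: ∫|φ|² dx = 7.2198, and ∫φ*·(−ħ²/2m · φ'') dx = 359.29, so ⟨T⟩ = 359.29 / 7.2198.
⟨T⟩ = 49.764.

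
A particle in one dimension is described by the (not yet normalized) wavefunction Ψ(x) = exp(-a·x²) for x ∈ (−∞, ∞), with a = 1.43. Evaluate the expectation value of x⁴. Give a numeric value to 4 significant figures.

⟨x⁴⟩ = ∫ x⁴·|Ψ|² dx / ∫|Ψ|² dx (integrals over the domain).
Gaussian moments: ∫x^(2j)·e^(−2ax²) dx = (2j−1)!!/(4a)^j · √(π/(2a)), odd powers integrate to 0; here √(π/(2a)) = 1.0481.
State is unnormalized: ∫|Ψ|² dx = 1.0481, and ∫Ψ*·x⁴·Ψ dx = 0.096099, so ⟨x⁴⟩ = 0.096099 / 1.0481.
⟨x⁴⟩ = 0.091692.

0.09169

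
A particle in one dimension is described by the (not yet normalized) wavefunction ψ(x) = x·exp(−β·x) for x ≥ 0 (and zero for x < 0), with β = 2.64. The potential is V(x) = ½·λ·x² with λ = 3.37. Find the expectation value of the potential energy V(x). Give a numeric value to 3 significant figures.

0.725

⟨V⟩ = ∫ V(x)·|ψ|² dx / ∫|ψ|² dx.
Every integrand reduces to terms xʲ·e^(−2βx) on [0, ∞); use ∫₀^∞ xʲ·e^(−2βx) dx = j!/(2β)^(j+1).
State is unnormalized: ∫|ψ|² dx = 0.013587, and ∫ψ*·V(x)·ψ dx = 0.0098547, so ⟨V⟩ = 0.0098547 / 0.013587.
⟨V⟩ = 0.72529.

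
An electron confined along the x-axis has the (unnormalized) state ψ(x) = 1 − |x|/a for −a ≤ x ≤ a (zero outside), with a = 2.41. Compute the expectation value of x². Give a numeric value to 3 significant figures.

⟨x²⟩ = ∫ x²·|ψ|² dx / ∫|ψ|² dx (integrals over the domain).
ψ is even, so ∫ over [−a, a] = 2∫₀ᵃ with ψ = 1 − x/a there: ∫₀ᵃ (1 − x/a)² dx = a/3, ∫₀ᵃ x²(1 − x/a)² dx = a³/30, ∫₀ᵃ x⁴(1 − x/a)² dx = a⁵/105.
State is unnormalized: ∫|ψ|² dx = 1.6067, and ∫ψ*·x²·ψ dx = 0.93317, so ⟨x²⟩ = 0.93317 / 1.6067.
⟨x²⟩ = 0.58081.

0.581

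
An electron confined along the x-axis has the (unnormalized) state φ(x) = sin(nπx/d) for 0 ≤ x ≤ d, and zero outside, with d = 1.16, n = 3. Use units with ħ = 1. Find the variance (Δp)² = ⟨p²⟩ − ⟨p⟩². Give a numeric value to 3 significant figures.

Compute ⟨p⟩ and ⟨p²⟩ separately; (Δp)² = ⟨p²⟩ − ⟨p⟩².
d/dx sin(nπx/d) = (nπ/d)·cos(nπx/d) and d²/dx² sin(nπx/d) = −(nπ/d)²·sin(nπx/d); on 0 ≤ x ≤ d, ∫sin²(nπx/d) dx = d/2 and ∫sin(nπx/d)·cos(nπx/d) dx = 0.
Normalization: ∫|φ|² dx = 0.58000.
⟨p⟩ = 0.0000 and ⟨p²⟩ = 66.013.
(Δp)² = 66.013 − (0.0000)² = 66.013.

66.0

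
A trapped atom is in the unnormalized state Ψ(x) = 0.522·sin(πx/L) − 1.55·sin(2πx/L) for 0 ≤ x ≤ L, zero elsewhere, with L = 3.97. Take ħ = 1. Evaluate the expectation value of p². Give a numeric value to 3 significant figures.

2.31

p² Ψ = −ħ² d²Ψ/dx²; ⟨p²⟩ = −ħ² ∫ Ψ*·Ψ'' dx / ∫|Ψ|² dx.
d²/dx² sin(jπx/L) = −(jπ/L)²·sin(jπx/L); on 0 ≤ x ≤ L, ∫sin²(jπx/L) dx = L/2 and ∫sin(jπx/L)·sin(lπx/L) dx = 0 for j ≠ l, so only diagonal terms survive in ∫|Ψ|² and ∫Ψ·Ψ″; ∫Ψ·Ψ′ dx = [Ψ²/2] between the walls = 0.
State is unnormalized: ∫|Ψ|² dx = 5.3098, and ∫Ψ*·(−ħ² Ψ'') dx = 12.284, so ⟨p²⟩ = 12.284 / 5.3098.
⟨p²⟩ = 2.3135.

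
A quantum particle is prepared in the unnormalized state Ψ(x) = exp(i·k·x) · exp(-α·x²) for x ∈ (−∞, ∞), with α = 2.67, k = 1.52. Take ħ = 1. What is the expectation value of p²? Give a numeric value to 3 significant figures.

4.98

p² Ψ = −ħ² d²Ψ/dx²; ⟨p²⟩ = −ħ² ∫ Ψ*·Ψ'' dx / ∫|Ψ|² dx.
Gaussian moments: ∫x^(2j)·e^(−2αx²) dx = (2j−1)!!/(4α)^j · √(π/(2α)), odd powers integrate to 0; here √(π/(2α)) = 0.76702. Derivatives: Ψ′ = (ik − 2αx)·Ψ, Ψ″ = ((ik − 2αx)² − 2α)·Ψ; the odd-in-x pieces drop out.
State is unnormalized: ∫|Ψ|² dx = 0.76702, and ∫Ψ*·(−ħ² Ψ'') dx = 3.8200, so ⟨p²⟩ = 3.8200 / 0.76702.
⟨p²⟩ = 4.9804.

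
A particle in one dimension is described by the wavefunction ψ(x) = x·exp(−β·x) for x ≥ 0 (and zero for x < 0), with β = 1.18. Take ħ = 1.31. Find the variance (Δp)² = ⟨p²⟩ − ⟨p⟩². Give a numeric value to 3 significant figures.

Compute ⟨p⟩ and ⟨p²⟩ separately; (Δp)² = ⟨p²⟩ − ⟨p⟩².
Differentiate x·exp(−β·x) with the product rule; every integrand then reduces to terms xʲ·e^(−2βx) on [0, ∞), with ∫₀^∞ xʲ·e^(−2βx) dx = j!/(2β)^(j+1).
Normalization: ∫|ψ|² dx = 0.15216.
⟨p⟩ = 0.0000 and ⟨p²⟩ = 2.3895.
(Δp)² = 2.3895 − (0.0000)² = 2.3895.

2.39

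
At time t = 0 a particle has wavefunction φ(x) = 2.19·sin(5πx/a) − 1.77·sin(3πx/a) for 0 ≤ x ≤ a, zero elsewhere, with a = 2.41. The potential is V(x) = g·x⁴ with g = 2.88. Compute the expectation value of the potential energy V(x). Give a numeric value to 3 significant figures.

⟨V⟩ = ∫ V(x)·|φ|² dx / ∫|φ|² dx.
On 0 ≤ x ≤ a (j ≠ l): ∫sin²(jπx/a) dx = a/2, ∫sin(jπx/a)·sin(lπx/a) dx = 0; diagonal moments ∫x·sin²(jπx/a) dx = a²/4, ∫x²·sin²(jπx/a) dx = a³·(1/6 − 1/(4j²π²)); cross terms ∫x·sin(jπx/a)·sin(lπx/a) dx = 0 for j + l even and −4jla²/(π²(j² − l²)²) for j + l odd, ∫x²·sin(jπx/a)·sin(lπx/a) dx = (−1)^(j+l)·4jla³/(π²(j² − l²)²); higher powers the same way via product-to-sum and parts.
State is unnormalized: ∫|φ|² dx = 9.5544, and ∫φ*·V(x)·φ dx = 107.04, so ⟨V⟩ = 107.04 / 9.5544.
⟨V⟩ = 11.203.

11.2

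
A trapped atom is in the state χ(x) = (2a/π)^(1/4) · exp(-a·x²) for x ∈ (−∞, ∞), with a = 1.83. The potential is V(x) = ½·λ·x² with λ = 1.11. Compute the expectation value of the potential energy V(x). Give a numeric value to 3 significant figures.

⟨V⟩ = ∫ V(x)·|χ|² dx.
Gaussian moments: ∫x^(2j)·e^(−2ax²) dx = (2j−1)!!/(4a)^j · √(π/(2a)), odd powers integrate to 0; here √(π/(2a)) = 0.92648.
⟨V⟩ = 0.075820.

0.0758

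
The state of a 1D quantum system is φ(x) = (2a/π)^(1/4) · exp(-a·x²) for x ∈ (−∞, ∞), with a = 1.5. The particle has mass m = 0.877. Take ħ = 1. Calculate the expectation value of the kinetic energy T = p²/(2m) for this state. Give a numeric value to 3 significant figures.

T = −(ħ²/2m) d²/dx², so ⟨T⟩ = −(ħ²/2m) ∫ φ*·φ'' dx; with m = 0.877.
Gaussian moments: ∫x^(2j)·e^(−2ax²) dx = (2j−1)!!/(4a)^j · √(π/(2a)), odd powers integrate to 0; here √(π/(2a)) = 1.0233. Derivatives: d/dx e^(−ax²) = −2ax·e^(−ax²), d²/dx² e^(−ax²) = (4a²x² − 2a)·e^(−ax²).
⟨T⟩ = 0.85519.

0.855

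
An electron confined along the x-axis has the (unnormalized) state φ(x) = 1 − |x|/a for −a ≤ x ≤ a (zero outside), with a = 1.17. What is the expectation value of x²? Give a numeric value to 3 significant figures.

⟨x²⟩ = ∫ x²·|φ|² dx / ∫|φ|² dx (integrals over the domain).
φ is even, so ∫ over [−a, a] = 2∫₀ᵃ with φ = 1 − x/a there: ∫₀ᵃ (1 − x/a)² dx = a/3, ∫₀ᵃ x²(1 − x/a)² dx = a³/30, ∫₀ᵃ x⁴(1 − x/a)² dx = a⁵/105.
State is unnormalized: ∫|φ|² dx = 0.78000, and ∫φ*·x²·φ dx = 0.10677, so ⟨x²⟩ = 0.10677 / 0.78000.
⟨x²⟩ = 0.13689.

0.137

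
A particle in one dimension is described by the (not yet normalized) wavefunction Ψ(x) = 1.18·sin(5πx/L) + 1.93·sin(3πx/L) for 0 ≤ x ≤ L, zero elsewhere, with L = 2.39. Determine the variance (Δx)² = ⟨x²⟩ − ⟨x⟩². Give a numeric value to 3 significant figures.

0.691

Compute ⟨x⟩ and ⟨x²⟩ separately, then (Δx)² = ⟨x²⟩ − ⟨x⟩².
On 0 ≤ x ≤ L (j ≠ l): ∫sin²(jπx/L) dx = L/2, ∫sin(jπx/L)·sin(lπx/L) dx = 0; diagonal moments ∫x·sin²(jπx/L) dx = L²/4, ∫x²·sin²(jπx/L) dx = L³·(1/6 − 1/(4j²π²)); cross terms ∫x·sin(jπx/L)·sin(lπx/L) dx = 0 for j + l even and −4jlL²/(π²(j² − l²)²) for j + l odd, ∫x²·sin(jπx/L)·sin(lπx/L) dx = (−1)^(j+l)·4jlL³/(π²(j² − l²)²); higher powers the same way via product-to-sum and parts.
Normalization: ∫|Ψ|² dx = 6.1152.
⟨x⟩ = 1.1950 and ⟨x²⟩ = 2.1190.
(Δx)² = 2.1190 − (1.1950)² = 0.69093.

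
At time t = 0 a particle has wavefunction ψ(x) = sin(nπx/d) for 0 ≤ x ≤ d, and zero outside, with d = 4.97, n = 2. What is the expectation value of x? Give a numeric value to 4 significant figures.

2.485

⟨x⟩ = ∫ x·|ψ|² dx / ∫|ψ|² dx (integrals over the domain).
With sin²θ = (1 − cos2θ)/2 on 0 ≤ x ≤ d: ∫sin²(nπx/d) dx = d/2, ∫x·sin²(nπx/d) dx = d²/4, ∫x²·sin²(nπx/d) dx = d³·(1/6 − 1/(4n²π²)); higher powers xᵏ the same way, integrating xᵏ·cos(2nπx/d) by parts.
State is unnormalized: ∫|ψ|² dx = 2.4850, and ∫ψ*·x·ψ dx = 6.1752, so ⟨x⟩ = 6.1752 / 2.4850.
⟨x⟩ = 2.4850.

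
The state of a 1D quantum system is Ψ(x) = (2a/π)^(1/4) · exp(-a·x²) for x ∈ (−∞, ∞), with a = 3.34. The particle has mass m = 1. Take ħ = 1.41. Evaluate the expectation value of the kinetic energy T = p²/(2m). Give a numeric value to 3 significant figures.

3.32

T = −(ħ²/2m) d²/dx², so ⟨T⟩ = −(ħ²/2m) ∫ Ψ*·Ψ'' dx; with m = 1.
Gaussian moments: ∫x^(2j)·e^(−2ax²) dx = (2j−1)!!/(4a)^j · √(π/(2a)), odd powers integrate to 0; here √(π/(2a)) = 0.68578. Derivatives: d/dx e^(−ax²) = −2ax·e^(−ax²), d²/dx² e^(−ax²) = (4a²x² − 2a)·e^(−ax²).
⟨T⟩ = 3.3201.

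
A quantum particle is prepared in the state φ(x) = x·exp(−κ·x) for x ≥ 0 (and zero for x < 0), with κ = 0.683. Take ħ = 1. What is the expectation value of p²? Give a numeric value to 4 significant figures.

p² φ = −ħ² d²φ/dx²; ⟨p²⟩ = −ħ² ∫ φ*·φ'' dx / ∫|φ|² dx.
Differentiate x·exp(−κ·x) with the product rule; every integrand then reduces to terms xʲ·e^(−2κx) on [0, ∞), with ∫₀^∞ xʲ·e^(−2κx) dx = j!/(2κ)^(j+1).
State is unnormalized: ∫|φ|² dx = 0.78465, and ∫φ*·(−ħ² φ'') dx = 0.36603, so ⟨p²⟩ = 0.36603 / 0.78465.
⟨p²⟩ = 0.46649.

0.4665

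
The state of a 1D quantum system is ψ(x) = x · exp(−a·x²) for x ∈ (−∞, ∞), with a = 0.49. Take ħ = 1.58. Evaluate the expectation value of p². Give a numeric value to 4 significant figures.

3.670

p² ψ = −ħ² d²ψ/dx²; ⟨p²⟩ = −ħ² ∫ ψ*·ψ'' dx / ∫|ψ|² dx.
Expand each integrand as polynomial × e^(−2ax²) and use ∫x^(2j)·e^(−2ax²) dx = (2j−1)!!/(4a)^j · √(π/(2a)), odd powers → 0; here √(π/(2a)) = 1.7904. Differentiate with the product rule, d/dx e^(−ax²) = −2ax·e^(−ax²).
State is unnormalized: ∫|ψ|² dx = 0.91349, and ∫ψ*·(−ħ² ψ'') dx = 3.3523, so ⟨p²⟩ = 3.3523 / 0.91349.
⟨p²⟩ = 3.6697.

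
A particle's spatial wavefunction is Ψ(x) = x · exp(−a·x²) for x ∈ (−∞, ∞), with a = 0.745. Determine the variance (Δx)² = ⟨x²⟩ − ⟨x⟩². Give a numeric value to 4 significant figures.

1.007

Compute ⟨x⟩ and ⟨x²⟩ separately, then (Δx)² = ⟨x²⟩ − ⟨x⟩².
Expand each integrand as polynomial × e^(−2ax²) and use ∫x^(2j)·e^(−2ax²) dx = (2j−1)!!/(4a)^j · √(π/(2a)), odd powers → 0; here √(π/(2a)) = 1.4521.
Normalization: ∫|Ψ|² dx = 0.48727.
⟨x⟩ = 0.0000 and ⟨x²⟩ = 1.0067.
(Δx)² = 1.0067 − (0.0000)² = 1.0067.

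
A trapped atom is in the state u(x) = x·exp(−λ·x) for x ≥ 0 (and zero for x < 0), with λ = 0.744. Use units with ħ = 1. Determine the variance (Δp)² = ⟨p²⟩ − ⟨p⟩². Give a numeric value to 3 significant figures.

0.554

Compute ⟨p⟩ and ⟨p²⟩ separately; (Δp)² = ⟨p²⟩ − ⟨p⟩².
Differentiate x·exp(−λ·x) with the product rule; every integrand then reduces to terms xʲ·e^(−2λx) on [0, ∞), with ∫₀^∞ xʲ·e^(−2λx) dx = j!/(2λ)^(j+1).
Normalization: ∫|u|² dx = 0.60705.
⟨p⟩ = 0.0000 and ⟨p²⟩ = 0.55354.
(Δp)² = 0.55354 − (0.0000)² = 0.55354.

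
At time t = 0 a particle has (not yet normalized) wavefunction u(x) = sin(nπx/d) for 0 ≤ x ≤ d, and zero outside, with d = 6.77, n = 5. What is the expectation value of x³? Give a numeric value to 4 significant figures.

⟨x³⟩ = ∫ x³·|u|² dx / ∫|u|² dx (integrals over the domain).
With sin²θ = (1 − cos2θ)/2 on 0 ≤ x ≤ d: ∫sin²(nπx/d) dx = d/2, ∫x·sin²(nπx/d) dx = d²/4, ∫x²·sin²(nπx/d) dx = d³·(1/6 − 1/(4n²π²)); higher powers xᵏ the same way, integrating xᵏ·cos(2nπx/d) by parts.
State is unnormalized: ∫|u|² dx = 3.3850, and ∫u*·x³·u dx = 259.39, so ⟨x³⟩ = 259.39 / 3.3850.
⟨x³⟩ = 76.629.

76.63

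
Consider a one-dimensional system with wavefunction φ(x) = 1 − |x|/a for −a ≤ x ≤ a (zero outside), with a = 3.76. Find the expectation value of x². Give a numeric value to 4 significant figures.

1.414

⟨x²⟩ = ∫ x²·|φ|² dx / ∫|φ|² dx (integrals over the domain).
φ is even, so ∫ over [−a, a] = 2∫₀ᵃ with φ = 1 − x/a there: ∫₀ᵃ (1 − x/a)² dx = a/3, ∫₀ᵃ x²(1 − x/a)² dx = a³/30, ∫₀ᵃ x⁴(1 − x/a)² dx = a⁵/105.
State is unnormalized: ∫|φ|² dx = 2.5067, and ∫φ*·x²·φ dx = 3.5438, so ⟨x²⟩ = 3.5438 / 2.5067.
⟨x²⟩ = 1.4138.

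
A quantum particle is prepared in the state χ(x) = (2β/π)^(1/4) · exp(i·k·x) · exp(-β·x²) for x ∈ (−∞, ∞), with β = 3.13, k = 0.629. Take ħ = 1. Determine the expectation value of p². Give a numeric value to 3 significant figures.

p² χ = −ħ² d²χ/dx²; ⟨p²⟩ = −ħ² ∫ χ*·χ'' dx.
Gaussian moments: ∫x^(2j)·e^(−2βx²) dx = (2j−1)!!/(4β)^j · √(π/(2β)), odd powers integrate to 0; here √(π/(2β)) = 0.70842. Derivatives: χ′ = (ik − 2βx)·χ, χ″ = ((ik − 2βx)² − 2β)·χ; the odd-in-x pieces drop out.
⟨p²⟩ = 3.5256.

3.53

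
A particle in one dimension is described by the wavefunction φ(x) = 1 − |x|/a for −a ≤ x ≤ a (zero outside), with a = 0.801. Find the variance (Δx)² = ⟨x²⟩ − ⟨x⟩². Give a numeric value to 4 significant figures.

Compute ⟨x⟩ and ⟨x²⟩ separately, then (Δx)² = ⟨x²⟩ − ⟨x⟩².
φ is even, so ∫ over [−a, a] = 2∫₀ᵃ with φ = 1 − x/a there: ∫₀ᵃ (1 − x/a)² dx = a/3, ∫₀ᵃ x²(1 − x/a)² dx = a³/30, ∫₀ᵃ x⁴(1 − x/a)² dx = a⁵/105.
Normalization: ∫|φ|² dx = 0.53400.
⟨x⟩ = 0.0000 and ⟨x²⟩ = 0.064160.
(Δx)² = 0.064160 − (0.0000)² = 0.064160.

0.06416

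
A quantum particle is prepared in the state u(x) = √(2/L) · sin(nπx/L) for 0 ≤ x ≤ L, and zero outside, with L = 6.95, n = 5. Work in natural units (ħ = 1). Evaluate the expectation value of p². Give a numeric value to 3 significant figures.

5.11

p² u = −ħ² d²u/dx²; ⟨p²⟩ = −ħ² ∫ u*·u'' dx.
d/dx sin(nπx/L) = (nπ/L)·cos(nπx/L) and d²/dx² sin(nπx/L) = −(nπ/L)²·sin(nπx/L); on 0 ≤ x ≤ L, ∫sin²(nπx/L) dx = L/2 and ∫sin(nπx/L)·cos(nπx/L) dx = 0.
⟨p²⟩ = 5.1082.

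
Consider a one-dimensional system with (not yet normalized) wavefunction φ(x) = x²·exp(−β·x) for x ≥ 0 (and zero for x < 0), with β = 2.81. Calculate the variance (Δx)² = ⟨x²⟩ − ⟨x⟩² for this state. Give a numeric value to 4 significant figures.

0.1583

Compute ⟨x⟩ and ⟨x²⟩ separately, then (Δx)² = ⟨x²⟩ − ⟨x⟩².
Every integrand reduces to terms xʲ·e^(−2βx) on [0, ∞); use ∫₀^∞ xʲ·e^(−2βx) dx = j!/(2β)^(j+1).
Normalization: ∫|φ|² dx = 0.0042808.
⟨x⟩ = 0.88968 and ⟨x²⟩ = 0.94984.
(Δx)² = 0.94984 − (0.88968)² = 0.15831.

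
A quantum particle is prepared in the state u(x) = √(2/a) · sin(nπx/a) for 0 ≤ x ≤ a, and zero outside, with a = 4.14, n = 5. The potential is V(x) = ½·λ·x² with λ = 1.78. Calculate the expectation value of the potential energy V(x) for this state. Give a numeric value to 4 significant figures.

⟨V⟩ = ∫ V(x)·|u|² dx.
With sin²θ = (1 − cos2θ)/2 on 0 ≤ x ≤ a: ∫sin²(nπx/a) dx = a/2, ∫x·sin²(nπx/a) dx = a²/4, ∫x²·sin²(nπx/a) dx = a³·(1/6 − 1/(4n²π²)); higher powers xᵏ the same way, integrating xᵏ·cos(2nπx/a) by parts.
⟨V⟩ = 5.0538.

5.054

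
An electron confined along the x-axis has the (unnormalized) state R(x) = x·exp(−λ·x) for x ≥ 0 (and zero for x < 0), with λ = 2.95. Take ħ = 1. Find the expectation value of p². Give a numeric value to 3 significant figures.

p² R = −ħ² d²R/dx²; ⟨p²⟩ = −ħ² ∫ R*·R'' dx / ∫|R|² dx.
Differentiate x·exp(−λ·x) with the product rule; every integrand then reduces to terms xʲ·e^(−2λx) on [0, ∞), with ∫₀^∞ xʲ·e^(−2λx) dx = j!/(2λ)^(j+1).
State is unnormalized: ∫|R|² dx = 0.0097381, and ∫R*·(−ħ² R'') dx = 0.084746, so ⟨p²⟩ = 0.084746 / 0.0097381.
⟨p²⟩ = 8.7025.

8.70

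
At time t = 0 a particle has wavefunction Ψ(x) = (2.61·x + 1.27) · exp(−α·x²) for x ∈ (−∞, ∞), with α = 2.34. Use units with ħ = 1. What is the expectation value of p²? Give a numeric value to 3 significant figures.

p² Ψ = −ħ² d²Ψ/dx²; ⟨p²⟩ = −ħ² ∫ Ψ*·Ψ'' dx / ∫|Ψ|² dx.
Expand each integrand as polynomial × e^(−2αx²) and use ∫x^(2j)·e^(−2αx²) dx = (2j−1)!!/(4α)^j · √(π/(2α)), odd powers → 0; here √(π/(2α)) = 0.81932. Differentiate with the product rule, d/dx e^(−αx²) = −2αx·e^(−αx²).
State is unnormalized: ∫|Ψ|² dx = 1.9178, and ∫Ψ*·(−ħ² Ψ'') dx = 7.2782, so ⟨p²⟩ = 7.2782 / 1.9178.
⟨p²⟩ = 3.7951.

3.80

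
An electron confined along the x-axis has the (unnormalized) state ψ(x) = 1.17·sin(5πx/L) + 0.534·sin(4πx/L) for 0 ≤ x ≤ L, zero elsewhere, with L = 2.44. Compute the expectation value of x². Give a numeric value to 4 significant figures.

⟨x²⟩ = ∫ x²·|ψ|² dx / ∫|ψ|² dx (integrals over the domain).
On 0 ≤ x ≤ L (j ≠ l): ∫sin²(jπx/L) dx = L/2, ∫sin(jπx/L)·sin(lπx/L) dx = 0; diagonal moments ∫x·sin²(jπx/L) dx = L²/4, ∫x²·sin²(jπx/L) dx = L³·(1/6 − 1/(4j²π²)); cross terms ∫x·sin(jπx/L)·sin(lπx/L) dx = 0 for j + l even and −4jlL²/(π²(j² − l²)²) for j + l odd, ∫x²·sin(jπx/L)·sin(lπx/L) dx = (−1)^(j+l)·4jlL³/(π²(j² − l²)²); higher powers the same way via product-to-sum and parts.
State is unnormalized: ∫|ψ|² dx = 2.0179, and ∫ψ*·x²·ψ dx = 2.1615, so ⟨x²⟩ = 2.1615 / 2.0179.
⟨x²⟩ = 1.0711.

1.071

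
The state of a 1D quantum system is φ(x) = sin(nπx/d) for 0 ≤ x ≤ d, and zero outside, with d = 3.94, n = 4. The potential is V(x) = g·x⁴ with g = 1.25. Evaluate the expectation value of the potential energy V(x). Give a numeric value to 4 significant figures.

⟨V⟩ = ∫ V(x)·|φ|² dx / ∫|φ|² dx.
With sin²θ = (1 − cos2θ)/2 on 0 ≤ x ≤ d: ∫sin²(nπx/d) dx = d/2, ∫x·sin²(nπx/d) dx = d²/4, ∫x²·sin²(nπx/d) dx = d³·(1/6 − 1/(4n²π²)); higher powers xᵏ the same way, integrating xᵏ·cos(2nπx/d) by parts.
State is unnormalized: ∫|φ|² dx = 1.9700, and ∫φ*·V(x)·φ dx = 114.96, so ⟨V⟩ = 114.96 / 1.9700.
⟨V⟩ = 58.356.

58.36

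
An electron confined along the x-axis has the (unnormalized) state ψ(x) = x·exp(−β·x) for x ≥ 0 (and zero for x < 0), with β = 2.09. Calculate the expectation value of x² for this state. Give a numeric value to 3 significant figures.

⟨x²⟩ = ∫ x²·|ψ|² dx / ∫|ψ|² dx (integrals over the domain).
Every integrand reduces to terms xʲ·e^(−2βx) on [0, ∞); use ∫₀^∞ xʲ·e^(−2βx) dx = j!/(2β)^(j+1).
State is unnormalized: ∫|ψ|² dx = 0.027384, and ∫ψ*·x²·ψ dx = 0.018807, so ⟨x²⟩ = 0.018807 / 0.027384.
⟨x²⟩ = 0.68680.

0.687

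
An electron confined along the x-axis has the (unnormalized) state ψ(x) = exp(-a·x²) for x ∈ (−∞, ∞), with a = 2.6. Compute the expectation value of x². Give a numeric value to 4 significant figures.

⟨x²⟩ = ∫ x²·|ψ|² dx / ∫|ψ|² dx (integrals over the domain).
Gaussian moments: ∫x^(2j)·e^(−2ax²) dx = (2j−1)!!/(4a)^j · √(π/(2a)), odd powers integrate to 0; here √(π/(2a)) = 0.77727.
State is unnormalized: ∫|ψ|² dx = 0.77727, and ∫ψ*·x²·ψ dx = 0.074738, so ⟨x²⟩ = 0.074738 / 0.77727.
⟨x²⟩ = 0.096154.

0.09615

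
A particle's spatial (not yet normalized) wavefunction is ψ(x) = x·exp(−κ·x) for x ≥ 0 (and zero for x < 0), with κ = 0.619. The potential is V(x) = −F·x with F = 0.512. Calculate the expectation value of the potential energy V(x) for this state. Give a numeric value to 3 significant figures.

-1.24

⟨V⟩ = ∫ V(x)·|ψ|² dx / ∫|ψ|² dx.
Every integrand reduces to terms xʲ·e^(−2κx) on [0, ∞); use ∫₀^∞ xʲ·e^(−2κx) dx = j!/(2κ)^(j+1).
State is unnormalized: ∫|ψ|² dx = 1.0541, and ∫ψ*·V(x)·ψ dx = -1.3078, so ⟨V⟩ = -1.3078 / 1.0541.
⟨V⟩ = -1.2407.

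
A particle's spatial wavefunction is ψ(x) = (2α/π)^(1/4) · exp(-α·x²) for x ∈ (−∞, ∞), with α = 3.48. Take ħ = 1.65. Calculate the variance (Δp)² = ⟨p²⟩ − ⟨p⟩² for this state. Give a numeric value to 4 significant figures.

9.474

Compute ⟨p⟩ and ⟨p²⟩ separately; (Δp)² = ⟨p²⟩ − ⟨p⟩².
Gaussian moments: ∫x^(2j)·e^(−2αx²) dx = (2j−1)!!/(4α)^j · √(π/(2α)), odd powers integrate to 0; here √(π/(2α)) = 0.67185. Derivatives: d/dx e^(−αx²) = −2αx·e^(−αx²), d²/dx² e^(−αx²) = (4α²x² − 2α)·e^(−αx²).
⟨p⟩ = 0.0000 and ⟨p²⟩ = 9.4743.
(Δp)² = 9.4743 − (0.0000)² = 9.4743.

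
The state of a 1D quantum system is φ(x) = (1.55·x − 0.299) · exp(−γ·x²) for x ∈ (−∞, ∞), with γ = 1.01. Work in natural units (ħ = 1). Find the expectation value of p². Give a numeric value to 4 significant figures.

2.766

p² φ = −ħ² d²φ/dx²; ⟨p²⟩ = −ħ² ∫ φ*·φ'' dx / ∫|φ|² dx.
Expand each integrand as polynomial × e^(−2γx²) and use ∫x^(2j)·e^(−2γx²) dx = (2j−1)!!/(4γ)^j · √(π/(2γ)), odd powers → 0; here √(π/(2γ)) = 1.2471. Differentiate with the product rule, d/dx e^(−γx²) = −2γx·e^(−γx²).
State is unnormalized: ∫|φ|² dx = 0.85311, and ∫φ*·(−ħ² φ'') dx = 2.3597, so ⟨p²⟩ = 2.3597 / 0.85311.
⟨p²⟩ = 2.7660.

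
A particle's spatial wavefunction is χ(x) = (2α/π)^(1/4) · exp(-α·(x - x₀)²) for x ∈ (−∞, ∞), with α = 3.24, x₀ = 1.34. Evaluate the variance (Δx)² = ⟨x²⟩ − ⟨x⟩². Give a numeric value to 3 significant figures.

Compute ⟨x⟩ and ⟨x²⟩ separately, then (Δx)² = ⟨x²⟩ − ⟨x⟩².
Gaussian moments (u = x − x₀): ∫u^(2j)·e^(−2αu²) du = (2j−1)!!/(4α)^j · √(π/(2α)), odd powers integrate to 0; here √(π/(2α)) = 0.69629.
⟨x⟩ = 1.3400 and ⟨x²⟩ = 1.8728.
(Δx)² = 1.8728 − (1.3400)² = 0.077160.

0.0772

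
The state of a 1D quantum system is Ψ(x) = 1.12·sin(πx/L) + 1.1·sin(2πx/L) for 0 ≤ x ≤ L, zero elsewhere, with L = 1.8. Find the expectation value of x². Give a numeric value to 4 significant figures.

0.3928

⟨x²⟩ = ∫ x²·|Ψ|² dx / ∫|Ψ|² dx (integrals over the domain).
On 0 ≤ x ≤ L (j ≠ l): ∫sin²(jπx/L) dx = L/2, ∫sin(jπx/L)·sin(lπx/L) dx = 0; diagonal moments ∫x·sin²(jπx/L) dx = L²/4, ∫x²·sin²(jπx/L) dx = L³·(1/6 − 1/(4j²π²)); cross terms ∫x·sin(jπx/L)·sin(lπx/L) dx = 0 for j + l even and −4jlL²/(π²(j² − l²)²) for j + l odd, ∫x²·sin(jπx/L)·sin(lπx/L) dx = (−1)^(j+l)·4jlL³/(π²(j² − l²)²); higher powers the same way via product-to-sum and parts.
State is unnormalized: ∫|Ψ|² dx = 2.2180, and ∫Ψ*·x²·Ψ dx = 0.87119, so ⟨x²⟩ = 0.87119 / 2.2180.
⟨x²⟩ = 0.39279.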